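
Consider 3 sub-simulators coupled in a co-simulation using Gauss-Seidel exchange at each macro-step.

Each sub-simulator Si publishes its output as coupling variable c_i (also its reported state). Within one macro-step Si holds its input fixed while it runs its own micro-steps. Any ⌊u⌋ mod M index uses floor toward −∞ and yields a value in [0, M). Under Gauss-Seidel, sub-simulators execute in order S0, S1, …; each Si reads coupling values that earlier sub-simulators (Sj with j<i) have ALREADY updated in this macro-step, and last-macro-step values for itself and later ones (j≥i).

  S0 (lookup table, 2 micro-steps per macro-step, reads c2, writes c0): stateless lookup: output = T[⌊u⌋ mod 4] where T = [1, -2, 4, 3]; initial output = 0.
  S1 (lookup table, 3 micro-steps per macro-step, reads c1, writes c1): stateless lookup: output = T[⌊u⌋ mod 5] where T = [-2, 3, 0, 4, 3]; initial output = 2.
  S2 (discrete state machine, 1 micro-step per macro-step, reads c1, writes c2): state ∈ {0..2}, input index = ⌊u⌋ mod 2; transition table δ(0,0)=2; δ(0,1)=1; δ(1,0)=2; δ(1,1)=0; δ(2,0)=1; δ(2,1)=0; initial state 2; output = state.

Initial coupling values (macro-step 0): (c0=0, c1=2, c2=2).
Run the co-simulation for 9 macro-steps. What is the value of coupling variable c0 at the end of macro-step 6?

c0 at macro-step 6 = 4

macro 1: S0 reads c2=2 → after 2×micro: 4; S1 reads c1=2 → after 3×micro: 0; S2 reads c1=0 → after 1×micro: 1 ⇒ (c0=4, c1=0, c2=1)
macro 2: S0 reads c2=1 → after 2×micro: -2; S1 reads c1=0 → after 3×micro: -2; S2 reads c1=-2 → after 1×micro: 2 ⇒ (c0=-2, c1=-2, c2=2)
macro 3: S0 reads c2=2 → after 2×micro: 4; S1 reads c1=-2 → after 3×micro: 4; S2 reads c1=4 → after 1×micro: 1 ⇒ (c0=4, c1=4, c2=1)
macro 4: S0 reads c2=1 → after 2×micro: -2; S1 reads c1=4 → after 3×micro: 3; S2 reads c1=3 → after 1×micro: 0 ⇒ (c0=-2, c1=3, c2=0)
macro 5: S0 reads c2=0 → after 2×micro: 1; S1 reads c1=3 → after 3×micro: 4; S2 reads c1=4 → after 1×micro: 2 ⇒ (c0=1, c1=4, c2=2)
macro 6: S0 reads c2=2 → after 2×micro: 4; S1 reads c1=4 → after 3×micro: 3; S2 reads c1=3 → after 1×micro: 0 ⇒ (c0=4, c1=3, c2=0)
macro 7: S0 reads c2=0 → after 2×micro: 1; S1 reads c1=3 → after 3×micro: 4; S2 reads c1=4 → after 1×micro: 2 ⇒ (c0=1, c1=4, c2=2)
macro 8: S0 reads c2=2 → after 2×micro: 4; S1 reads c1=4 → after 3×micro: 3; S2 reads c1=3 → after 1×micro: 0 ⇒ (c0=4, c1=3, c2=0)
macro 9: S0 reads c2=0 → after 2×micro: 1; S1 reads c1=3 → after 3×micro: 4; S2 reads c1=4 → after 1×micro: 2 ⇒ (c0=1, c1=4, c2=2)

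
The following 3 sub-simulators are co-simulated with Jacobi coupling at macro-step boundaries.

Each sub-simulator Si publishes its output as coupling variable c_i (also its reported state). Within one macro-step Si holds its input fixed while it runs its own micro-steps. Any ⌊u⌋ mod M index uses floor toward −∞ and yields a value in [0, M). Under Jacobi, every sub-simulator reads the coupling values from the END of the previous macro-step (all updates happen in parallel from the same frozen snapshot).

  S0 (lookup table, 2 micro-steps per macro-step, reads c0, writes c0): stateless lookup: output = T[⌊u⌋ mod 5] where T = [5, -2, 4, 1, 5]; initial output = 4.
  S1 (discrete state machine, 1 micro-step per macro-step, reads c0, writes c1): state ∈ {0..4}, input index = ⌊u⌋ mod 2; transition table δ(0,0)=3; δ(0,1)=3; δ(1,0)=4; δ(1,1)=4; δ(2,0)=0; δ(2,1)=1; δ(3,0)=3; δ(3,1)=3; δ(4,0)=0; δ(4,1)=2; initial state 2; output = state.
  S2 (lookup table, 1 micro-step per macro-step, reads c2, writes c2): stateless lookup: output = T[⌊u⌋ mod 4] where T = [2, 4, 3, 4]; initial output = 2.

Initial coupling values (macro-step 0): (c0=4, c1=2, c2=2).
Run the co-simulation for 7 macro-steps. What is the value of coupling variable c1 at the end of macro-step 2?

c1 at macro-step 2 = 3

macro 1: S0 reads c0=4 → after 2×micro: 5; S1 reads c0=4 → after 1×micro: 0; S2 reads c2=2 → after 1×micro: 3 ⇒ (c0=5, c1=0, c2=3)
macro 2: S0 reads c0=5 → after 2×micro: 5; S1 reads c0=5 → after 1×micro: 3; S2 reads c2=3 → after 1×micro: 4 ⇒ (c0=5, c1=3, c2=4)
macro 3: S0 reads c0=5 → after 2×micro: 5; S1 reads c0=5 → after 1×micro: 3; S2 reads c2=4 → after 1×micro: 2 ⇒ (c0=5, c1=3, c2=2)
macro 4: S0 reads c0=5 → after 2×micro: 5; S1 reads c0=5 → after 1×micro: 3; S2 reads c2=2 → after 1×micro: 3 ⇒ (c0=5, c1=3, c2=3)
macro 5: S0 reads c0=5 → after 2×micro: 5; S1 reads c0=5 → after 1×micro: 3; S2 reads c2=3 → after 1×micro: 4 ⇒ (c0=5, c1=3, c2=4)
macro 6: S0 reads c0=5 → after 2×micro: 5; S1 reads c0=5 → after 1×micro: 3; S2 reads c2=4 → after 1×micro: 2 ⇒ (c0=5, c1=3, c2=2)
macro 7: S0 reads c0=5 → after 2×micro: 5; S1 reads c0=5 → after 1×micro: 3; S2 reads c2=2 → after 1×micro: 3 ⇒ (c0=5, c1=3, c2=3)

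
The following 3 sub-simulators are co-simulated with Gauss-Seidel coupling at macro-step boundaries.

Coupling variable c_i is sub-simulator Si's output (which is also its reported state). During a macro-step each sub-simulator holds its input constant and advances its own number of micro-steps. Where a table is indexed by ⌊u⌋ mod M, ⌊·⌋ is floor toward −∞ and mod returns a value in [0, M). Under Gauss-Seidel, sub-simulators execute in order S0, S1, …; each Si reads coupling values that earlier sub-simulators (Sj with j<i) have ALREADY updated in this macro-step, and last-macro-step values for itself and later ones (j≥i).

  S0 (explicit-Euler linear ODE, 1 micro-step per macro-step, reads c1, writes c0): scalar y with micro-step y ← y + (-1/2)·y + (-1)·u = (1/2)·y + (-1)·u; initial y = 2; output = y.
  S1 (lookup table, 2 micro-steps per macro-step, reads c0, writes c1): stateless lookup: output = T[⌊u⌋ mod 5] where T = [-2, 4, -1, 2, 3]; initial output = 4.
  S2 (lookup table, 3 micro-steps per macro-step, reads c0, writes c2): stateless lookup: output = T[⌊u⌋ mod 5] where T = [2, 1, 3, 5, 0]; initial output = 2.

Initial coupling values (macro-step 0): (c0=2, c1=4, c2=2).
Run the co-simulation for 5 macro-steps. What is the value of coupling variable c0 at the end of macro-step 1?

macro 1: S0 reads c1=4 → after 1×micro: -3; S1 reads c0=-3 → after 2×micro: -1; S2 reads c0=-3 → after 3×micro: 3 ⇒ (c0=-3, c1=-1, c2=3)
macro 2: S0 reads c1=-1 → after 1×micro: -1/2; S1 reads c0=-1/2 → after 2×micro: 3; S2 reads c0=-1/2 → after 3×micro: 0 ⇒ (c0=-1/2, c1=3, c2=0)
macro 3: S0 reads c1=3 → after 1×micro: -13/4; S1 reads c0=-13/4 → after 2×micro: 4; S2 reads c0=-13/4 → after 3×micro: 1 ⇒ (c0=-13/4, c1=4, c2=1)
macro 4: S0 reads c1=4 → after 1×micro: -45/8; S1 reads c0=-45/8 → after 2×micro: 3; S2 reads c0=-45/8 → after 3×micro: 0 ⇒ (c0=-45/8, c1=3, c2=0)
macro 5: S0 reads c1=3 → after 1×micro: -93/16; S1 reads c0=-93/16 → after 2×micro: 3; S2 reads c0=-93/16 → after 3×micro: 0 ⇒ (c0=-93/16, c1=3, c2=0)

c0 at macro-step 1 = -3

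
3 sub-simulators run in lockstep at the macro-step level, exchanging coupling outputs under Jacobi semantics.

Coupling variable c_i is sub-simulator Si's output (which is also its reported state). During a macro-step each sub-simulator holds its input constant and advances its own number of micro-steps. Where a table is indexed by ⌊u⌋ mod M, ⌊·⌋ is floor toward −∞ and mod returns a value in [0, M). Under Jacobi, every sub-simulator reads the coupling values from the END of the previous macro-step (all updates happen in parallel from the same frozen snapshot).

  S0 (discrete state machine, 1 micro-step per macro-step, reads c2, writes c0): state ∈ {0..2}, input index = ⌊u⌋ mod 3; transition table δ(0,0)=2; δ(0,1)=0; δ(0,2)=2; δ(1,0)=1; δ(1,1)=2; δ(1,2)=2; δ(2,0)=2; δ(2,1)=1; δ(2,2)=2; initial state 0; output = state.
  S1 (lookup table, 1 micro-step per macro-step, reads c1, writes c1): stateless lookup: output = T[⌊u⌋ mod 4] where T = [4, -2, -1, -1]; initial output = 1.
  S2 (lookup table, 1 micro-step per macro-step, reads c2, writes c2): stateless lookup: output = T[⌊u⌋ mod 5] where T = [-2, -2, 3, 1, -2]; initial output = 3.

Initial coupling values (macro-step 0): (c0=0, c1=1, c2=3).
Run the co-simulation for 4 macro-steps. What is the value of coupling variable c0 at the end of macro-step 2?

c0 at macro-step 2 = 1

macro 1: S0 reads c2=3 → after 1×micro: 2; S1 reads c1=1 → after 1×micro: -2; S2 reads c2=3 → after 1×micro: 1 ⇒ (c0=2, c1=-2, c2=1)
macro 2: S0 reads c2=1 → after 1×micro: 1; S1 reads c1=-2 → after 1×micro: -1; S2 reads c2=1 → after 1×micro: -2 ⇒ (c0=1, c1=-1, c2=-2)
macro 3: S0 reads c2=-2 → after 1×micro: 2; S1 reads c1=-1 → after 1×micro: -1; S2 reads c2=-2 → after 1×micro: 1 ⇒ (c0=2, c1=-1, c2=1)
macro 4: S0 reads c2=1 → after 1×micro: 1; S1 reads c1=-1 → after 1×micro: -1; S2 reads c2=1 → after 1×micro: -2 ⇒ (c0=1, c1=-1, c2=-2)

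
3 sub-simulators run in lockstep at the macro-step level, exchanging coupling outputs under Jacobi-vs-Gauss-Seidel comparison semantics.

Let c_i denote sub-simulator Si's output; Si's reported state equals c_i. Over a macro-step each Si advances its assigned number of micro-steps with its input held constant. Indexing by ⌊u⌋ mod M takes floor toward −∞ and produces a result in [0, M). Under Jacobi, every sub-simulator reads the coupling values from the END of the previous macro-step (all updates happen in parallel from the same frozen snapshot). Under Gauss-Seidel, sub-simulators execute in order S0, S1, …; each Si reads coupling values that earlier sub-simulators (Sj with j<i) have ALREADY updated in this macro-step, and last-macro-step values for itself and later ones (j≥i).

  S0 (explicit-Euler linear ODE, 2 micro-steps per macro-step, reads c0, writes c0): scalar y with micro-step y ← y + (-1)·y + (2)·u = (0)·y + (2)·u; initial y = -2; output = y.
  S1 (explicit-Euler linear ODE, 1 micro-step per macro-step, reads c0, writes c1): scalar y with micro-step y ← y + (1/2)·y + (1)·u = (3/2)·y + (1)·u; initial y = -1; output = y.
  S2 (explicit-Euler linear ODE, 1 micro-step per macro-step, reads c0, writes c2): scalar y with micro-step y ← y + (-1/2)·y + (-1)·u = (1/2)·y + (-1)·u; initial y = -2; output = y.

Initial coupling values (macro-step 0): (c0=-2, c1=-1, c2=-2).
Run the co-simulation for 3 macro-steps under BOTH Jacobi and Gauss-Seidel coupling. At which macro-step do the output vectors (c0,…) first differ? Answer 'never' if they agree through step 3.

[Jacobi] macro 1: S0 reads c0=-2 → after 2×micro: -4; S1 reads c0=-2 → after 1×micro: -7/2; S2 reads c0=-2 → after 1×micro: 1 ⇒ (c0=-4, c1=-7/2, c2=1)
[Jacobi] macro 2: S0 reads c0=-4 → after 2×micro: -8; S1 reads c0=-4 → after 1×micro: -37/4; S2 reads c0=-4 → after 1×micro: 9/2 ⇒ (c0=-8, c1=-37/4, c2=9/2)
[Jacobi] macro 3: S0 reads c0=-8 → after 2×micro: -16; S1 reads c0=-8 → after 1×micro: -175/8; S2 reads c0=-8 → after 1×micro: 41/4 ⇒ (c0=-16, c1=-175/8, c2=41/4)
[Gauss-Seidel] macro 1: S0 reads c0=-2 → after 2×micro: -4; S1 reads c0=-4 → after 1×micro: -11/2; S2 reads c0=-4 → after 1×micro: 3 ⇒ (c0=-4, c1=-11/2, c2=3)
[Gauss-Seidel] macro 2: S0 reads c0=-4 → after 2×micro: -8; S1 reads c0=-8 → after 1×micro: -65/4; S2 reads c0=-8 → after 1×micro: 19/2 ⇒ (c0=-8, c1=-65/4, c2=19/2)
[Gauss-Seidel] macro 3: S0 reads c0=-8 → after 2×micro: -16; S1 reads c0=-16 → after 1×micro: -323/8; S2 reads c0=-16 → after 1×micro: 83/4 ⇒ (c0=-16, c1=-323/8, c2=83/4)

first divergence at macro-step: 1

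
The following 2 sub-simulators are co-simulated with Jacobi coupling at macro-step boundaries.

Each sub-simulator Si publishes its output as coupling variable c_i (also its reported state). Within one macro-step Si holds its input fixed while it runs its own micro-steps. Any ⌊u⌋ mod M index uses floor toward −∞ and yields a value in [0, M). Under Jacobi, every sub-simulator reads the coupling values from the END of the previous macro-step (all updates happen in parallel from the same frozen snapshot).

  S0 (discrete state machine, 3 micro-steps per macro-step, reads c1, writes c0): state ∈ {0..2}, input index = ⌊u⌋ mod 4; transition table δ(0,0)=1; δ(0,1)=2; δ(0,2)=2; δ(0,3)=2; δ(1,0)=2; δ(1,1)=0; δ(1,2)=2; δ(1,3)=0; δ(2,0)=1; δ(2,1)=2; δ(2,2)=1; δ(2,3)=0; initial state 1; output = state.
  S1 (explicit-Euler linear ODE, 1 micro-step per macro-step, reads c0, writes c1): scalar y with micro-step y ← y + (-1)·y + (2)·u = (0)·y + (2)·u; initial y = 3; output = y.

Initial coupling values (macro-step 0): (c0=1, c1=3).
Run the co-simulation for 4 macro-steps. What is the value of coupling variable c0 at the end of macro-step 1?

c0 at macro-step 1 = 0

macro 1: S0 reads c1=3 → after 3×micro: 0; S1 reads c0=1 → after 1×micro: 2 ⇒ (c0=0, c1=2)
macro 2: S0 reads c1=2 → after 3×micro: 2; S1 reads c0=0 → after 1×micro: 0 ⇒ (c0=2, c1=0)
macro 3: S0 reads c1=0 → after 3×micro: 1; S1 reads c0=2 → after 1×micro: 4 ⇒ (c0=1, c1=4)
macro 4: S0 reads c1=4 → after 3×micro: 2; S1 reads c0=1 → after 1×micro: 2 ⇒ (c0=2, c1=2)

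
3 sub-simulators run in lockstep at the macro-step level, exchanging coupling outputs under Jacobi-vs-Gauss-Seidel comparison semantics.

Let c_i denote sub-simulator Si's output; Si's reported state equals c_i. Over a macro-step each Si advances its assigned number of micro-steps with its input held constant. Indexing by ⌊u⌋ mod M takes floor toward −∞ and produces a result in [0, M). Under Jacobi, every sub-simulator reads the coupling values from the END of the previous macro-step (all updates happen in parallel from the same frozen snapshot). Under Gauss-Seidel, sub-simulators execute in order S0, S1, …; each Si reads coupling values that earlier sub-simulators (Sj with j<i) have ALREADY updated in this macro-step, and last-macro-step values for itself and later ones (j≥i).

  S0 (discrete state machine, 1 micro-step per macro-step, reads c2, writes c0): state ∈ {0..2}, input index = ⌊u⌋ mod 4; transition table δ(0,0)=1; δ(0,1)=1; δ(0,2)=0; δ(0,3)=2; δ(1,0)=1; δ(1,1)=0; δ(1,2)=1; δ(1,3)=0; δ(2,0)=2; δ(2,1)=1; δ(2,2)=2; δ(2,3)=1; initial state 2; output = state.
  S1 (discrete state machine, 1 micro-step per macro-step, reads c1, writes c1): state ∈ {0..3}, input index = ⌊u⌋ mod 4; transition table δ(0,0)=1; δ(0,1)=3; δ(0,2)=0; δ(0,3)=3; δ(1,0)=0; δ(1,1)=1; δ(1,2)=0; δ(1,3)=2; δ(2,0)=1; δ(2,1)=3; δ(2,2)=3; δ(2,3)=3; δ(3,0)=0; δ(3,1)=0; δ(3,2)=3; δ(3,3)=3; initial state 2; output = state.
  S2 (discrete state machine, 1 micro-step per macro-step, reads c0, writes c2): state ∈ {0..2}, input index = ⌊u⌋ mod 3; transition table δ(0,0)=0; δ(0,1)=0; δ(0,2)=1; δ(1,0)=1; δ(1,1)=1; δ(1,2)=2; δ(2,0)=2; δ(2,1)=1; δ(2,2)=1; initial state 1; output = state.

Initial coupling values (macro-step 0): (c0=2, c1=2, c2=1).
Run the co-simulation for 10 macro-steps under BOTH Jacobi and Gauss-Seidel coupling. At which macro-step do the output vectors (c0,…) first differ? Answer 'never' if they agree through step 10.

first divergence at macro-step: 1

[Jacobi] macro 1: S0 reads c2=1 → after 1×micro: 1; S1 reads c1=2 → after 1×micro: 3; S2 reads c0=2 → after 1×micro: 2 ⇒ (c0=1, c1=3, c2=2)
[Jacobi] macro 2: S0 reads c2=2 → after 1×micro: 1; S1 reads c1=3 → after 1×micro: 3; S2 reads c0=1 → after 1×micro: 1 ⇒ (c0=1, c1=3, c2=1)
[Jacobi] macro 3: S0 reads c2=1 → after 1×micro: 0; S1 reads c1=3 → after 1×micro: 3; S2 reads c0=1 → after 1×micro: 1 ⇒ (c0=0, c1=3, c2=1)
[Jacobi] macro 4: S0 reads c2=1 → after 1×micro: 1; S1 reads c1=3 → after 1×micro: 3; S2 reads c0=0 → after 1×micro: 1 ⇒ (c0=1, c1=3, c2=1)
[Jacobi] macro 5: S0 reads c2=1 → after 1×micro: 0; S1 reads c1=3 → after 1×micro: 3; S2 reads c0=1 → after 1×micro: 1 ⇒ (c0=0, c1=3, c2=1)
[Jacobi] macro 6: S0 reads c2=1 → after 1×micro: 1; S1 reads c1=3 → after 1×micro: 3; S2 reads c0=0 → after 1×micro: 1 ⇒ (c0=1, c1=3, c2=1)
[Jacobi] macro 7: S0 reads c2=1 → after 1×micro: 0; S1 reads c1=3 → after 1×micro: 3; S2 reads c0=1 → after 1×micro: 1 ⇒ (c0=0, c1=3, c2=1)
[Jacobi] macro 8: S0 reads c2=1 → after 1×micro: 1; S1 reads c1=3 → after 1×micro: 3; S2 reads c0=0 → after 1×micro: 1 ⇒ (c0=1, c1=3, c2=1)
[Jacobi] macro 9: S0 reads c2=1 → after 1×micro: 0; S1 reads c1=3 → after 1×micro: 3; S2 reads c0=1 → after 1×micro: 1 ⇒ (c0=0, c1=3, c2=1)
[Jacobi] macro 10: S0 reads c2=1 → after 1×micro: 1; S1 reads c1=3 → after 1×micro: 3; S2 reads c0=0 → after 1×micro: 1 ⇒ (c0=1, c1=3, c2=1)
[Gauss-Seidel] macro 1: S0 reads c2=1 → after 1×micro: 1; S1 reads c1=2 → after 1×micro: 3; S2 reads c0=1 → after 1×micro: 1 ⇒ (c0=1, c1=3, c2=1)
[Gauss-Seidel] macro 2: S0 reads c2=1 → after 1×micro: 0; S1 reads c1=3 → after 1×micro: 3; S2 reads c0=0 → after 1×micro: 1 ⇒ (c0=0, c1=3, c2=1)
[Gauss-Seidel] macro 3: S0 reads c2=1 → after 1×micro: 1; S1 reads c1=3 → after 1×micro: 3; S2 reads c0=1 → after 1×micro: 1 ⇒ (c0=1, c1=3, c2=1)
[Gauss-Seidel] macro 4: S0 reads c2=1 → after 1×micro: 0; S1 reads c1=3 → after 1×micro: 3; S2 reads c0=0 → after 1×micro: 1 ⇒ (c0=0, c1=3, c2=1)
[Gauss-Seidel] macro 5: S0 reads c2=1 → after 1×micro: 1; S1 reads c1=3 → after 1×micro: 3; S2 reads c0=1 → after 1×micro: 1 ⇒ (c0=1, c1=3, c2=1)
[Gauss-Seidel] macro 6: S0 reads c2=1 → after 1×micro: 0; S1 reads c1=3 → after 1×micro: 3; S2 reads c0=0 → after 1×micro: 1 ⇒ (c0=0, c1=3, c2=1)
[Gauss-Seidel] macro 7: S0 reads c2=1 → after 1×micro: 1; S1 reads c1=3 → after 1×micro: 3; S2 reads c0=1 → after 1×micro: 1 ⇒ (c0=1, c1=3, c2=1)
[Gauss-Seidel] macro 8: S0 reads c2=1 → after 1×micro: 0; S1 reads c1=3 → after 1×micro: 3; S2 reads c0=0 → after 1×micro: 1 ⇒ (c0=0, c1=3, c2=1)
[Gauss-Seidel] macro 9: S0 reads c2=1 → after 1×micro: 1; S1 reads c1=3 → after 1×micro: 3; S2 reads c0=1 → after 1×micro: 1 ⇒ (c0=1, c1=3, c2=1)
[Gauss-Seidel] macro 10: S0 reads c2=1 → after 1×micro: 0; S1 reads c1=3 → after 1×micro: 3; S2 reads c0=0 → after 1×micro: 1 ⇒ (c0=0, c1=3, c2=1)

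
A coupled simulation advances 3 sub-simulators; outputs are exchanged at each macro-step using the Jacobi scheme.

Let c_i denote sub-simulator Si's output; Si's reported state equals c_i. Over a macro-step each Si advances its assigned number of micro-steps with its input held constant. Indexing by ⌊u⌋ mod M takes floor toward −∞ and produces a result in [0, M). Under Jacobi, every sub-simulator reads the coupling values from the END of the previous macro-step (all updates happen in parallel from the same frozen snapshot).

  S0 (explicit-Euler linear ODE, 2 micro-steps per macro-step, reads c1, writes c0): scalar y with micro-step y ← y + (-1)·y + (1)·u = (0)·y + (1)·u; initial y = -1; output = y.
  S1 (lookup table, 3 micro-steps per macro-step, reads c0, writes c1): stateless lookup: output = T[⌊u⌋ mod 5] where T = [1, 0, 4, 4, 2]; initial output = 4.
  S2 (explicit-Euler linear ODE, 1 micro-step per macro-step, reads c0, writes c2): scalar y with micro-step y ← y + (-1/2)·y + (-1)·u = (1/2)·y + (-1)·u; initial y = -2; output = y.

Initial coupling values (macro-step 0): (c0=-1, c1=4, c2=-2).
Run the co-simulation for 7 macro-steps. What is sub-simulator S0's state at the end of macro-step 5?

macro 1: S0 reads c1=4 → after 2×micro: 4; S1 reads c0=-1 → after 3×micro: 2; S2 reads c0=-1 → after 1×micro: 0 ⇒ (c0=4, c1=2, c2=0)
macro 2: S0 reads c1=2 → after 2×micro: 2; S1 reads c0=4 → after 3×micro: 2; S2 reads c0=4 → after 1×micro: -4 ⇒ (c0=2, c1=2, c2=-4)
macro 3: S0 reads c1=2 → after 2×micro: 2; S1 reads c0=2 → after 3×micro: 4; S2 reads c0=2 → after 1×micro: -4 ⇒ (c0=2, c1=4, c2=-4)
macro 4: S0 reads c1=4 → after 2×micro: 4; S1 reads c0=2 → after 3×micro: 4; S2 reads c0=2 → after 1×micro: -4 ⇒ (c0=4, c1=4, c2=-4)
macro 5: S0 reads c1=4 → after 2×micro: 4; S1 reads c0=4 → after 3×micro: 2; S2 reads c0=4 → after 1×micro: -6 ⇒ (c0=4, c1=2, c2=-6)
macro 6: S0 reads c1=2 → after 2×micro: 2; S1 reads c0=4 → after 3×micro: 2; S2 reads c0=4 → after 1×micro: -7 ⇒ (c0=2, c1=2, c2=-7)
macro 7: S0 reads c1=2 → after 2×micro: 2; S1 reads c0=2 → after 3×micro: 4; S2 reads c0=2 → after 1×micro: -11/2 ⇒ (c0=2, c1=4, c2=-11/2)

S0 state at macro-step 5 = 4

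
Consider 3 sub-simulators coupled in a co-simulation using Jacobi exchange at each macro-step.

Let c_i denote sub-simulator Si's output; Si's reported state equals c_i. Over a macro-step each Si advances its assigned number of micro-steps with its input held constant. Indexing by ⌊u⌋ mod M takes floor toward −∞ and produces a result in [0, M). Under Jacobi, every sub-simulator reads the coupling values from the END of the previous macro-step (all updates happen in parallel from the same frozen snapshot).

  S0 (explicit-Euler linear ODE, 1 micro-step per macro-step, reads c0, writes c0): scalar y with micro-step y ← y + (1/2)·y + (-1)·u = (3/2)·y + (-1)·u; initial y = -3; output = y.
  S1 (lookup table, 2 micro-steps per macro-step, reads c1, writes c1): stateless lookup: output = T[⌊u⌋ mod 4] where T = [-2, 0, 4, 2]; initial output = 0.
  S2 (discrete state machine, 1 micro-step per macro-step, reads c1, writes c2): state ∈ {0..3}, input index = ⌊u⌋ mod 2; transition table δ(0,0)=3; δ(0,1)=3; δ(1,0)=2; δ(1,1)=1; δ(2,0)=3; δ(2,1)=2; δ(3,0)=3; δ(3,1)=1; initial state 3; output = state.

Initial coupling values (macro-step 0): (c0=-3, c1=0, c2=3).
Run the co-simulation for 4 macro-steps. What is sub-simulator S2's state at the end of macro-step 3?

macro 1: S0 reads c0=-3 → after 1×micro: -3/2; S1 reads c1=0 → after 2×micro: -2; S2 reads c1=0 → after 1×micro: 3 ⇒ (c0=-3/2, c1=-2, c2=3)
macro 2: S0 reads c0=-3/2 → after 1×micro: -3/4; S1 reads c1=-2 → after 2×micro: 4; S2 reads c1=-2 → after 1×micro: 3 ⇒ (c0=-3/4, c1=4, c2=3)
macro 3: S0 reads c0=-3/4 → after 1×micro: -3/8; S1 reads c1=4 → after 2×micro: -2; S2 reads c1=4 → after 1×micro: 3 ⇒ (c0=-3/8, c1=-2, c2=3)
macro 4: S0 reads c0=-3/8 → after 1×micro: -3/16; S1 reads c1=-2 → after 2×micro: 4; S2 reads c1=-2 → after 1×micro: 3 ⇒ (c0=-3/16, c1=4, c2=3)

S2 state at macro-step 3 = 3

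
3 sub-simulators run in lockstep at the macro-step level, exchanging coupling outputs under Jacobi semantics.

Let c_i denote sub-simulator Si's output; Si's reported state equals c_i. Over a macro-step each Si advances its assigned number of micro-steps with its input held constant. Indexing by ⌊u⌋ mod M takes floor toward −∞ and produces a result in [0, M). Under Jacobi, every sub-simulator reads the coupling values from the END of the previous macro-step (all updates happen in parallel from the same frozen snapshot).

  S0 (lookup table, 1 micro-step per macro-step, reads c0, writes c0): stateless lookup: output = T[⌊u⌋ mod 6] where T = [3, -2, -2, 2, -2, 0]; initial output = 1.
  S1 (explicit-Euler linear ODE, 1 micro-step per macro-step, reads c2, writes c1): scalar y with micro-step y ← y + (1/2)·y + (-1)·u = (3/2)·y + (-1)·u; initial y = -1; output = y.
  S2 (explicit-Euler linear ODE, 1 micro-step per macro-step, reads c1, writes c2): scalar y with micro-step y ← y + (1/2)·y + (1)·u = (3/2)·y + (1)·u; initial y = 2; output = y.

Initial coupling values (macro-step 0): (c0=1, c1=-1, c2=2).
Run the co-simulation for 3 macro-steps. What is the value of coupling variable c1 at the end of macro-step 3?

macro 1: S0 reads c0=1 → after 1×micro: -2; S1 reads c2=2 → after 1×micro: -7/2; S2 reads c1=-1 → after 1×micro: 2 ⇒ (c0=-2, c1=-7/2, c2=2)
macro 2: S0 reads c0=-2 → after 1×micro: -2; S1 reads c2=2 → after 1×micro: -29/4; S2 reads c1=-7/2 → after 1×micro: -1/2 ⇒ (c0=-2, c1=-29/4, c2=-1/2)
macro 3: S0 reads c0=-2 → after 1×micro: -2; S1 reads c2=-1/2 → after 1×micro: -83/8; S2 reads c1=-29/4 → after 1×micro: -8 ⇒ (c0=-2, c1=-83/8, c2=-8)

c1 at macro-step 3 = -83/8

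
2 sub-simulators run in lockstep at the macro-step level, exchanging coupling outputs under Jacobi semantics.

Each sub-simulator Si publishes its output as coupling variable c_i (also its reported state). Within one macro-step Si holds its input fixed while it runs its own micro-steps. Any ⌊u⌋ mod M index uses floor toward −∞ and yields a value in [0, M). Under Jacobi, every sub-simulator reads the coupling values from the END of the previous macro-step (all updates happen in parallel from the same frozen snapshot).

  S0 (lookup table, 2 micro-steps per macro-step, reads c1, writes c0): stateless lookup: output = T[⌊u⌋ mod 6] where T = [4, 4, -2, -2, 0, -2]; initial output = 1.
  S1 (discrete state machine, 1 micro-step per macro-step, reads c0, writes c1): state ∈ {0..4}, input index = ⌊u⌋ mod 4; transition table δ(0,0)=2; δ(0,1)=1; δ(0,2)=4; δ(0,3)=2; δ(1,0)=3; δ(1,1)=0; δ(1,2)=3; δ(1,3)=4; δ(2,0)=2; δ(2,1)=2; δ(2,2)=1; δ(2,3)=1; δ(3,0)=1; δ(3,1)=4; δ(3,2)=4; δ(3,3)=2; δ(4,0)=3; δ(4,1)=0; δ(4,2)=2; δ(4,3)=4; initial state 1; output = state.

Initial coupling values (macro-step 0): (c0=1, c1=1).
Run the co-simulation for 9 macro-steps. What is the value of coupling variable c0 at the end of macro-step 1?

macro 1: S0 reads c1=1 → after 2×micro: 4; S1 reads c0=1 → after 1×micro: 0 ⇒ (c0=4, c1=0)
macro 2: S0 reads c1=0 → after 2×micro: 4; S1 reads c0=4 → after 1×micro: 2 ⇒ (c0=4, c1=2)
macro 3: S0 reads c1=2 → after 2×micro: -2; S1 reads c0=4 → after 1×micro: 2 ⇒ (c0=-2, c1=2)
macro 4: S0 reads c1=2 → after 2×micro: -2; S1 reads c0=-2 → after 1×micro: 1 ⇒ (c0=-2, c1=1)
macro 5: S0 reads c1=1 → after 2×micro: 4; S1 reads c0=-2 → after 1×micro: 3 ⇒ (c0=4, c1=3)
macro 6: S0 reads c1=3 → after 2×micro: -2; S1 reads c0=4 → after 1×micro: 1 ⇒ (c0=-2, c1=1)
macro 7: S0 reads c1=1 → after 2×micro: 4; S1 reads c0=-2 → after 1×micro: 3 ⇒ (c0=4, c1=3)
macro 8: S0 reads c1=3 → after 2×micro: -2; S1 reads c0=4 → after 1×micro: 1 ⇒ (c0=-2, c1=1)
macro 9: S0 reads c1=1 → after 2×micro: 4; S1 reads c0=-2 → after 1×micro: 3 ⇒ (c0=4, c1=3)

c0 at macro-step 1 = 4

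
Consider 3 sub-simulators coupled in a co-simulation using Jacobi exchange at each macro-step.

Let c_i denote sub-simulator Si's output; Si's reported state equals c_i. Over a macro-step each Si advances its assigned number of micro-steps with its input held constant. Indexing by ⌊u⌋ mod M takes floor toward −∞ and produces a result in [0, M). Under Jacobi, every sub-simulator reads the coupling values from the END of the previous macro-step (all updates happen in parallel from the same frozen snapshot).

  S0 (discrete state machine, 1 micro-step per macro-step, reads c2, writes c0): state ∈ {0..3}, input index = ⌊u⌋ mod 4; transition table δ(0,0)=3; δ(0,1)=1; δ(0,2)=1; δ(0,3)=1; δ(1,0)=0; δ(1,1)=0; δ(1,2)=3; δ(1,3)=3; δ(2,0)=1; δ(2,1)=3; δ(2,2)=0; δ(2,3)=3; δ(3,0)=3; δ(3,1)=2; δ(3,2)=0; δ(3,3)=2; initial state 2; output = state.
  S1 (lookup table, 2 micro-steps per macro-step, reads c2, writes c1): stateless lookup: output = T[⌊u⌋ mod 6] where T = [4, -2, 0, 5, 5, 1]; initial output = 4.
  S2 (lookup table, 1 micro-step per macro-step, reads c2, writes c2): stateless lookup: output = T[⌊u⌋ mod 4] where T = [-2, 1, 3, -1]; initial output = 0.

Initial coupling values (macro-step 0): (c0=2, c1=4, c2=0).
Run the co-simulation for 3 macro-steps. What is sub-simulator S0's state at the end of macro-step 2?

macro 1: S0 reads c2=0 → after 1×micro: 1; S1 reads c2=0 → after 2×micro: 4; S2 reads c2=0 → after 1×micro: -2 ⇒ (c0=1, c1=4, c2=-2)
macro 2: S0 reads c2=-2 → after 1×micro: 3; S1 reads c2=-2 → after 2×micro: 5; S2 reads c2=-2 → after 1×micro: 3 ⇒ (c0=3, c1=5, c2=3)
macro 3: S0 reads c2=3 → after 1×micro: 2; S1 reads c2=3 → after 2×micro: 5; S2 reads c2=3 → after 1×micro: -1 ⇒ (c0=2, c1=5, c2=-1)

S0 state at macro-step 2 = 3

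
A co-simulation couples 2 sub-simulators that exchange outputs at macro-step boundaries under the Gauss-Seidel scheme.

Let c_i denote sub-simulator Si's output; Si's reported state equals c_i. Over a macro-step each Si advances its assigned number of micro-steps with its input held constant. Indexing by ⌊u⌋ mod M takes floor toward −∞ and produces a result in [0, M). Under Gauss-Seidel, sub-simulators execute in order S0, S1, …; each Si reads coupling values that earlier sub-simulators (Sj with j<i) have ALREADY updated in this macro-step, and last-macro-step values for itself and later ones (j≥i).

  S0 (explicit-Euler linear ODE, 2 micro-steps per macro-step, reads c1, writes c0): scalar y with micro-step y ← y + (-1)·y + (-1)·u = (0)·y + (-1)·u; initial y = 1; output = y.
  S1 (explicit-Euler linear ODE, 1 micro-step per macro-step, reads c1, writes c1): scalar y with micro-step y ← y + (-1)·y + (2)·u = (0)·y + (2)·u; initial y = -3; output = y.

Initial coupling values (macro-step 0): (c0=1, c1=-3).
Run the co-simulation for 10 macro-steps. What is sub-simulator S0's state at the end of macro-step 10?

S0 state at macro-step 10 = 1536

macro 1: S0 reads c1=-3 → after 2×micro: 3; S1 reads c1=-3 → after 1×micro: -6 ⇒ (c0=3, c1=-6)
macro 2: S0 reads c1=-6 → after 2×micro: 6; S1 reads c1=-6 → after 1×micro: -12 ⇒ (c0=6, c1=-12)
macro 3: S0 reads c1=-12 → after 2×micro: 12; S1 reads c1=-12 → after 1×micro: -24 ⇒ (c0=12, c1=-24)
macro 4: S0 reads c1=-24 → after 2×micro: 24; S1 reads c1=-24 → after 1×micro: -48 ⇒ (c0=24, c1=-48)
macro 5: S0 reads c1=-48 → after 2×micro: 48; S1 reads c1=-48 → after 1×micro: -96 ⇒ (c0=48, c1=-96)
macro 6: S0 reads c1=-96 → after 2×micro: 96; S1 reads c1=-96 → after 1×micro: -192 ⇒ (c0=96, c1=-192)
macro 7: S0 reads c1=-192 → after 2×micro: 192; S1 reads c1=-192 → after 1×micro: -384 ⇒ (c0=192, c1=-384)
macro 8: S0 reads c1=-384 → after 2×micro: 384; S1 reads c1=-384 → after 1×micro: -768 ⇒ (c0=384, c1=-768)
macro 9: S0 reads c1=-768 → after 2×micro: 768; S1 reads c1=-768 → after 1×micro: -1536 ⇒ (c0=768, c1=-1536)
macro 10: S0 reads c1=-1536 → after 2×micro: 1536; S1 reads c1=-1536 → after 1×micro: -3072 ⇒ (c0=1536, c1=-3072)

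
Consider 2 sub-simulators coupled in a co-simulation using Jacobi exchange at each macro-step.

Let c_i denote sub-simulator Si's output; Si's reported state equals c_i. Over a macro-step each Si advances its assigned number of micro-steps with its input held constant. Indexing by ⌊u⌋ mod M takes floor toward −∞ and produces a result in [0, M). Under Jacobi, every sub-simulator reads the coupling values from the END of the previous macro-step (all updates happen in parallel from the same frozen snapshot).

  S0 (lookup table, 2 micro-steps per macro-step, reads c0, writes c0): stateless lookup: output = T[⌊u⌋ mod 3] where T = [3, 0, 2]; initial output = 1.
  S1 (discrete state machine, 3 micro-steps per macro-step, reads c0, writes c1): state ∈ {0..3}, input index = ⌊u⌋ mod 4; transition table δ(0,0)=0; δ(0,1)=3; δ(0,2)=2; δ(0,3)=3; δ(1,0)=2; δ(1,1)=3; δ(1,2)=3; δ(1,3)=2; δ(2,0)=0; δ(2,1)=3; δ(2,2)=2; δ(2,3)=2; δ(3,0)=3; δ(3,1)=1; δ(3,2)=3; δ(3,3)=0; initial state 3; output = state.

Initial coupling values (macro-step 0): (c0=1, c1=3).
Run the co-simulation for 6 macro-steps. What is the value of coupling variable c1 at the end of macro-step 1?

macro 1: S0 reads c0=1 → after 2×micro: 0; S1 reads c0=1 → after 3×micro: 1 ⇒ (c0=0, c1=1)
macro 2: S0 reads c0=0 → after 2×micro: 3; S1 reads c0=0 → after 3×micro: 0 ⇒ (c0=3, c1=0)
macro 3: S0 reads c0=3 → after 2×micro: 3; S1 reads c0=3 → after 3×micro: 3 ⇒ (c0=3, c1=3)
macro 4: S0 reads c0=3 → after 2×micro: 3; S1 reads c0=3 → after 3×micro: 0 ⇒ (c0=3, c1=0)
macro 5: S0 reads c0=3 → after 2×micro: 3; S1 reads c0=3 → after 3×micro: 3 ⇒ (c0=3, c1=3)
macro 6: S0 reads c0=3 → after 2×micro: 3; S1 reads c0=3 → after 3×micro: 0 ⇒ (c0=3, c1=0)

c1 at macro-step 1 = 1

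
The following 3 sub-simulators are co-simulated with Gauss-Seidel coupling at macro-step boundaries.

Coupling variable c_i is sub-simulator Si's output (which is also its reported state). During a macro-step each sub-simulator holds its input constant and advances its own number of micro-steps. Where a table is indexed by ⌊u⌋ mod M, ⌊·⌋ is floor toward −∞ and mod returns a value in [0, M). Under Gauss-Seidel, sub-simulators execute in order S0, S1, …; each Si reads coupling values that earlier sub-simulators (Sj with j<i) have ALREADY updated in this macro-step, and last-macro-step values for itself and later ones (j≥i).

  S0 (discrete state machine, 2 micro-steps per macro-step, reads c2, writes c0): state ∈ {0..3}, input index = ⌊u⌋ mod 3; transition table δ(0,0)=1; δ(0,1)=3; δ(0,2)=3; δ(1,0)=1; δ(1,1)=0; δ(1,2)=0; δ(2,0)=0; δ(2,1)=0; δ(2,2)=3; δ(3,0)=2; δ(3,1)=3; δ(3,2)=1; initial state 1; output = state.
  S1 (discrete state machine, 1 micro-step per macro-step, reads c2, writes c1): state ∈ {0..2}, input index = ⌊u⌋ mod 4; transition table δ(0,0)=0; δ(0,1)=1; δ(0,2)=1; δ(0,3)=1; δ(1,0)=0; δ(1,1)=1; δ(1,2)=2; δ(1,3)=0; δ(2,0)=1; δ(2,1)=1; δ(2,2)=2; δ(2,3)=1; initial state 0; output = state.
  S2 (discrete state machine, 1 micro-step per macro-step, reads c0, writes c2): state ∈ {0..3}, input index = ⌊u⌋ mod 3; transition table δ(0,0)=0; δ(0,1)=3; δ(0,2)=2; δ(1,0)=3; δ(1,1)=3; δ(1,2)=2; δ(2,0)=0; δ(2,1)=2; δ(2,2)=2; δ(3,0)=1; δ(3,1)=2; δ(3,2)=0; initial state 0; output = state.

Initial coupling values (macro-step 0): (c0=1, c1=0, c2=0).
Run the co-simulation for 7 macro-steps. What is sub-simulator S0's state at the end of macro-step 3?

S0 state at macro-step 3 = 3

macro 1: S0 reads c2=0 → after 2×micro: 1; S1 reads c2=0 → after 1×micro: 0; S2 reads c0=1 → after 1×micro: 3 ⇒ (c0=1, c1=0, c2=3)
macro 2: S0 reads c2=3 → after 2×micro: 1; S1 reads c2=3 → after 1×micro: 1; S2 reads c0=1 → after 1×micro: 2 ⇒ (c0=1, c1=1, c2=2)
macro 3: S0 reads c2=2 → after 2×micro: 3; S1 reads c2=2 → after 1×micro: 2; S2 reads c0=3 → after 1×micro: 0 ⇒ (c0=3, c1=2, c2=0)
macro 4: S0 reads c2=0 → after 2×micro: 0; S1 reads c2=0 → after 1×micro: 1; S2 reads c0=0 → after 1×micro: 0 ⇒ (c0=0, c1=1, c2=0)
macro 5: S0 reads c2=0 → after 2×micro: 1; S1 reads c2=0 → after 1×micro: 0; S2 reads c0=1 → after 1×micro: 3 ⇒ (c0=1, c1=0, c2=3)
macro 6: S0 reads c2=3 → after 2×micro: 1; S1 reads c2=3 → after 1×micro: 1; S2 reads c0=1 → after 1×micro: 2 ⇒ (c0=1, c1=1, c2=2)
macro 7: S0 reads c2=2 → after 2×micro: 3; S1 reads c2=2 → after 1×micro: 2; S2 reads c0=3 → after 1×micro: 0 ⇒ (c0=3, c1=2, c2=0)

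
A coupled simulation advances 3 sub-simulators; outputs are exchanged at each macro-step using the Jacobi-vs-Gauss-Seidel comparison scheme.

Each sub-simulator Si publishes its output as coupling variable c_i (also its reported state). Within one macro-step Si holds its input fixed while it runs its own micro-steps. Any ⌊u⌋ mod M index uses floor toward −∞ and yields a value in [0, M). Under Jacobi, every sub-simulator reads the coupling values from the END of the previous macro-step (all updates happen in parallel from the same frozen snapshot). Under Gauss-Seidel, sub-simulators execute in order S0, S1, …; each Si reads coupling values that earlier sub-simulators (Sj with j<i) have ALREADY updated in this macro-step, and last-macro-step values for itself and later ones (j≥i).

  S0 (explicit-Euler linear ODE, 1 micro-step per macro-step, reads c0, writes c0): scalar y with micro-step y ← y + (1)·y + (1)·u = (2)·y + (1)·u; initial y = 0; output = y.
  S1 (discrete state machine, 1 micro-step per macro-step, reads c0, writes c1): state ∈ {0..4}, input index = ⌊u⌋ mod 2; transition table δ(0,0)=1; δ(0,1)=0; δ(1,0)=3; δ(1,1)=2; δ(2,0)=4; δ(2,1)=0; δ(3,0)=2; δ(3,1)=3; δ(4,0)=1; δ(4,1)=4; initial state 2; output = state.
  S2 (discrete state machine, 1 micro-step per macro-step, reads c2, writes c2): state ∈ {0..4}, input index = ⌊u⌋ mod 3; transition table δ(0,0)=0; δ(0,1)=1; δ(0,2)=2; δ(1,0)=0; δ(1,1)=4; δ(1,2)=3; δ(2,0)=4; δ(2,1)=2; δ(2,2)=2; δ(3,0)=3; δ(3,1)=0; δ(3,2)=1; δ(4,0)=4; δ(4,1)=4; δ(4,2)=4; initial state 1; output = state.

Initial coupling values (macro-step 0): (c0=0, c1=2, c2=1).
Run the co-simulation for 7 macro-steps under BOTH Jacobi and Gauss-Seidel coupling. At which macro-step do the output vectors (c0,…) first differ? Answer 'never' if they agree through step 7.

[Jacobi] macro 1: S0 reads c0=0 → after 1×micro: 0; S1 reads c0=0 → after 1×micro: 4; S2 reads c2=1 → after 1×micro: 4 ⇒ (c0=0, c1=4, c2=4)
[Jacobi] macro 2: S0 reads c0=0 → after 1×micro: 0; S1 reads c0=0 → after 1×micro: 1; S2 reads c2=4 → after 1×micro: 4 ⇒ (c0=0, c1=1, c2=4)
[Jacobi] macro 3: S0 reads c0=0 → after 1×micro: 0; S1 reads c0=0 → after 1×micro: 3; S2 reads c2=4 → after 1×micro: 4 ⇒ (c0=0, c1=3, c2=4)
[Jacobi] macro 4: S0 reads c0=0 → after 1×micro: 0; S1 reads c0=0 → after 1×micro: 2; S2 reads c2=4 → after 1×micro: 4 ⇒ (c0=0, c1=2, c2=4)
[Jacobi] macro 5: S0 reads c0=0 → after 1×micro: 0; S1 reads c0=0 → after 1×micro: 4; S2 reads c2=4 → after 1×micro: 4 ⇒ (c0=0, c1=4, c2=4)
[Jacobi] macro 6: S0 reads c0=0 → after 1×micro: 0; S1 reads c0=0 → after 1×micro: 1; S2 reads c2=4 → after 1×micro: 4 ⇒ (c0=0, c1=1, c2=4)
[Jacobi] macro 7: S0 reads c0=0 → after 1×micro: 0; S1 reads c0=0 → after 1×micro: 3; S2 reads c2=4 → after 1×micro: 4 ⇒ (c0=0, c1=3, c2=4)
[Gauss-Seidel] macro 1: S0 reads c0=0 → after 1×micro: 0; S1 reads c0=0 → after 1×micro: 4; S2 reads c2=1 → after 1×micro: 4 ⇒ (c0=0, c1=4, c2=4)
[Gauss-Seidel] macro 2: S0 reads c0=0 → after 1×micro: 0; S1 reads c0=0 → after 1×micro: 1; S2 reads c2=4 → after 1×micro: 4 ⇒ (c0=0, c1=1, c2=4)
[Gauss-Seidel] macro 3: S0 reads c0=0 → after 1×micro: 0; S1 reads c0=0 → after 1×micro: 3; S2 reads c2=4 → after 1×micro: 4 ⇒ (c0=0, c1=3, c2=4)
[Gauss-Seidel] macro 4: S0 reads c0=0 → after 1×micro: 0; S1 reads c0=0 → after 1×micro: 2; S2 reads c2=4 → after 1×micro: 4 ⇒ (c0=0, c1=2, c2=4)
[Gauss-Seidel] macro 5: S0 reads c0=0 → after 1×micro: 0; S1 reads c0=0 → after 1×micro: 4; S2 reads c2=4 → after 1×micro: 4 ⇒ (c0=0, c1=4, c2=4)
[Gauss-Seidel] macro 6: S0 reads c0=0 → after 1×micro: 0; S1 reads c0=0 → after 1×micro: 1; S2 reads c2=4 → after 1×micro: 4 ⇒ (c0=0, c1=1, c2=4)
[Gauss-Seidel] macro 7: S0 reads c0=0 → after 1×micro: 0; S1 reads c0=0 → after 1×micro: 3; S2 reads c2=4 → after 1×micro: 4 ⇒ (c0=0, c1=3, c2=4)

first divergence at macro-step: never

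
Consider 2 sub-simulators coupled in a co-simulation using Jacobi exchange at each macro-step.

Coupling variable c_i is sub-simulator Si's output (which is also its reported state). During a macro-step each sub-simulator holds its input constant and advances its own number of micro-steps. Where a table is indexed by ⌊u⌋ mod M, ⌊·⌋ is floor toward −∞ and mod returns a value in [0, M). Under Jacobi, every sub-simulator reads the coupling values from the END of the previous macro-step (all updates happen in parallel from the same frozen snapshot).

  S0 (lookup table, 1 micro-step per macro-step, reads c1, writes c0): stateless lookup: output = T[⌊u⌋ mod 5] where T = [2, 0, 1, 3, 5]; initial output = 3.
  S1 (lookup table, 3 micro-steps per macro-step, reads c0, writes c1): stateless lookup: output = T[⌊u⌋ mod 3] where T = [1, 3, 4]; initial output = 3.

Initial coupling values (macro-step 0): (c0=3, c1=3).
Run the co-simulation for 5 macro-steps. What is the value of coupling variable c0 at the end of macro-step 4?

c0 at macro-step 4 = 0

macro 1: S0 reads c1=3 → after 1×micro: 3; S1 reads c0=3 → after 3×micro: 1 ⇒ (c0=3, c1=1)
macro 2: S0 reads c1=1 → after 1×micro: 0; S1 reads c0=3 → after 3×micro: 1 ⇒ (c0=0, c1=1)
macro 3: S0 reads c1=1 → after 1×micro: 0; S1 reads c0=0 → after 3×micro: 1 ⇒ (c0=0, c1=1)
macro 4: S0 reads c1=1 → after 1×micro: 0; S1 reads c0=0 → after 3×micro: 1 ⇒ (c0=0, c1=1)
macro 5: S0 reads c1=1 → after 1×micro: 0; S1 reads c0=0 → after 3×micro: 1 ⇒ (c0=0, c1=1)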